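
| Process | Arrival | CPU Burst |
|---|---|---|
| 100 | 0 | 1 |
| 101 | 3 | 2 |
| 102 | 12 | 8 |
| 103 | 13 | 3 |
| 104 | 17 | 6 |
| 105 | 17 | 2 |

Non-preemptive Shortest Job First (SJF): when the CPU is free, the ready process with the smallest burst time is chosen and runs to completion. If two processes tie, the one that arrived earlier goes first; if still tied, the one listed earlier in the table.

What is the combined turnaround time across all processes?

42

Timeline: | 100 0-1 | idle 1-3 | 101 3-5 | idle 5-12 | 102 12-20 | 105 20-22 | 103 22-25 | 104 25-31 |
Completion: 100=1  101=5  102=20  103=25  104=31  105=22
Turnaround = completion − arrival: 100=1, 101=2, 102=8, 103=12, 104=14, 105=5
Total turnaround = 1 + 2 + 8 + 12 + 14 + 5 = 42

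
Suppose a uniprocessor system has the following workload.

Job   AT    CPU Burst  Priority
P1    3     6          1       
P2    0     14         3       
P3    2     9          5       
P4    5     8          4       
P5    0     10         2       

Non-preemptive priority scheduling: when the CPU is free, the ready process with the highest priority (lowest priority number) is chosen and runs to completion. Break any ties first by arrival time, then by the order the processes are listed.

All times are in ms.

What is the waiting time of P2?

16

Schedule: | P5 0-10 | P1 10-16 | P2 16-30 | P4 30-38 | P3 38-47 |
Completion: P1=16  P2=30  P3=47  P4=38  P5=10
Waiting(P2) = turnaround − burst = 30 − 14 = 16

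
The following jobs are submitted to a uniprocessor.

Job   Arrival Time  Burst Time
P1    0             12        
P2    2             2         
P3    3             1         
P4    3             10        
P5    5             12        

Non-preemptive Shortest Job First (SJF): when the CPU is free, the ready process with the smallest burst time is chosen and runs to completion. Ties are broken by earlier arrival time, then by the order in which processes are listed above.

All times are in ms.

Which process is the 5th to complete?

Gantt: | P1 0-12 | P3 12-13 | P2 13-15 | P4 15-25 | P5 25-37 |
Completion: P1=12  P2=15  P3=13  P4=25  P5=37
Turnaround (C−A): P1=12  P2=13  P3=10  P4=22  P5=32
Finish order: P1 → P3 → P2 → P4 → P5

P5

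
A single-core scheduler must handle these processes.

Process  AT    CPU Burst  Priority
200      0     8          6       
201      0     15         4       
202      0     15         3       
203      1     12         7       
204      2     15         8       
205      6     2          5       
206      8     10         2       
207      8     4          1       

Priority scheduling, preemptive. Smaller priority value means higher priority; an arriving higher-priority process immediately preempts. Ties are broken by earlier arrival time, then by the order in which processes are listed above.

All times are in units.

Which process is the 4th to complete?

201

Schedule: | 202 0-8 | 207 8-12 | 206 12-22 | 202 22-29 | 201 29-44 | 205 44-46 | 200 46-54 | 203 54-66 | 204 66-81 |
Completion: 200=54  201=44  202=29  203=66  204=81  205=46  206=22  207=12
Finish order: 207 → 206 → 202 → 201 → 205 → 200 → 203 → 204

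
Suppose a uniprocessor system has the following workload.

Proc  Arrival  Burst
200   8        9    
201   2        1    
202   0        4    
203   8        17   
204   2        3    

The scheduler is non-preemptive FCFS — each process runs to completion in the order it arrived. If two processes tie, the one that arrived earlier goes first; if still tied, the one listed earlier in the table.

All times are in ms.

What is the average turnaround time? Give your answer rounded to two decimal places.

Timeline: | 202 0-4 | 201 4-5 | 204 5-8 | 200 8-17 | 203 17-34 |
Completion: 200=17  201=5  202=4  203=34  204=8
Turnaround times: 200=9, 201=3, 202=4, 203=26, 204=6
Average turnaround = (9+3+4+26+6) / 5 = 48/5 = 9.60

9.60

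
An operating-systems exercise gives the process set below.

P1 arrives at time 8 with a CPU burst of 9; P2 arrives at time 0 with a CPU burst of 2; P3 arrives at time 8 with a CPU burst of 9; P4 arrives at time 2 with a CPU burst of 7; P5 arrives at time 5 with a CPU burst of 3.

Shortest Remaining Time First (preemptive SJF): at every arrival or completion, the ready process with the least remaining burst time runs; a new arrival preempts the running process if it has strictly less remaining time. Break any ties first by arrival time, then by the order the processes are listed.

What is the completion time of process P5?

8

Schedule: | P2 0-2 | P4 2-5 | P5 5-8 | P4 8-12 | P1 12-21 | P3 21-30 |
Completion: P1=21  P2=2  P3=30  P4=12  P5=8
Turnaround (C−A): P1=13  P2=2  P3=22  P4=10  P5=3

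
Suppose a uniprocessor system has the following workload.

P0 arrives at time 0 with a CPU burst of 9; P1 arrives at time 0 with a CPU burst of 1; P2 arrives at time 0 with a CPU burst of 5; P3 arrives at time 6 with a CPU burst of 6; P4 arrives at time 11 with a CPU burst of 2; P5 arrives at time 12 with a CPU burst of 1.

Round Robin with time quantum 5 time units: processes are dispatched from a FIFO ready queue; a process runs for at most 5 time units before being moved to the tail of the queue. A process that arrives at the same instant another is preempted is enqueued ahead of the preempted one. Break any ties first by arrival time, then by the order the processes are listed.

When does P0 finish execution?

Schedule: | P0 0-5 | P1 5-6 | P2 6-11 | P0 11-15 | P3 15-20 | P4 20-22 | P5 22-23 | P3 23-24 |
Completion: P0=15  P1=6  P2=11  P3=24  P4=22  P5=23
Turnaround (C−A): P0=15  P1=6  P2=11  P3=18  P4=11  P5=11

15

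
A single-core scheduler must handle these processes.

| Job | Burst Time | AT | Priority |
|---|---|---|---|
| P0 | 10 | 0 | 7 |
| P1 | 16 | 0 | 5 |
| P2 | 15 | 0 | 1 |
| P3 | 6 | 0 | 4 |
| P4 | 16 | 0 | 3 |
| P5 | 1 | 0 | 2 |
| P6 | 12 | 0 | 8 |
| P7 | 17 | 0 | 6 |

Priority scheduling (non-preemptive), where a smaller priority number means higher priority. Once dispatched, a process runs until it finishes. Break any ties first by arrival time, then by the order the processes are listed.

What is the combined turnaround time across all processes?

Schedule: | P2 0-15 | P5 15-16 | P4 16-32 | P3 32-38 | P1 38-54 | P7 54-71 | P0 71-81 | P6 81-93 |
Completion: P0=81  P1=54  P2=15  P3=38  P4=32  P5=16  P6=93  P7=71
Turnaround (C−A): P0=81  P1=54  P2=15  P3=38  P4=32  P5=16  P6=93  P7=71
Turnaround = completion − arrival: P0=81, P1=54, P2=15, P3=38, P4=32, P5=16, P6=93, P7=71
Total turnaround = 81 + 54 + 15 + 38 + 32 + 16 + 93 + 71 = 400

400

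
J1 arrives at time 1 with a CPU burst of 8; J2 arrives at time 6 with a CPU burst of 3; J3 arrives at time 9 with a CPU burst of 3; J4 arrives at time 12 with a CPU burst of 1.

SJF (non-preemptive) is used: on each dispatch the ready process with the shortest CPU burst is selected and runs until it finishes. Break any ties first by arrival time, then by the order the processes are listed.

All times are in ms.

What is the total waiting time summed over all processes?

7

Schedule: | idle 0-1 | J1 1-9 | J2 9-12 | J4 12-13 | J3 13-16 |
Completion: J1=9  J2=12  J3=16  J4=13
Turnaround (C−A): J1=8  J2=6  J3=7  J4=1
Waiting = turnaround − burst: J1=0, J2=3, J3=4, J4=0
Total waiting = 0 + 3 + 4 + 0 = 7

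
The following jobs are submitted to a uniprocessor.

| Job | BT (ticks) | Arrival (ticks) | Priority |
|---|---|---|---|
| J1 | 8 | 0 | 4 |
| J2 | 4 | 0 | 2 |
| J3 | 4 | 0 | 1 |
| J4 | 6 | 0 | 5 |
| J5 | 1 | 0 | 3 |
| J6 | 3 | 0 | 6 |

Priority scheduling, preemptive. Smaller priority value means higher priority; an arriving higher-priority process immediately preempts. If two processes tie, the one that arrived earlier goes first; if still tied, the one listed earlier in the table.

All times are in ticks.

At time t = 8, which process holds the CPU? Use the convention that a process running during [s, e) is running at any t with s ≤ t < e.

Schedule: | J3 0-4 | J2 4-8 | J5 8-9 | J1 9-17 | J4 17-23 | J6 23-26 |
Completion: J1=17  J2=8  J3=4  J4=23  J5=9  J6=26

J5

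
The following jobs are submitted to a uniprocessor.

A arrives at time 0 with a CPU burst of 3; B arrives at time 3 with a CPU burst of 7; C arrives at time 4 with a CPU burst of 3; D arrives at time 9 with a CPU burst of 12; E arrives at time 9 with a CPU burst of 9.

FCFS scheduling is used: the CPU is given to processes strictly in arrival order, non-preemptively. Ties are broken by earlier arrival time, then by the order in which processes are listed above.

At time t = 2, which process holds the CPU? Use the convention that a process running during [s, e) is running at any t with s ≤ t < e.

A

Gantt: | A 0-3 | B 3-10 | C 10-13 | D 13-25 | E 25-34 |
Completion: A=3  B=10  C=13  D=25  E=34
Turnaround (C−A): A=3  B=7  C=9  D=16  E=25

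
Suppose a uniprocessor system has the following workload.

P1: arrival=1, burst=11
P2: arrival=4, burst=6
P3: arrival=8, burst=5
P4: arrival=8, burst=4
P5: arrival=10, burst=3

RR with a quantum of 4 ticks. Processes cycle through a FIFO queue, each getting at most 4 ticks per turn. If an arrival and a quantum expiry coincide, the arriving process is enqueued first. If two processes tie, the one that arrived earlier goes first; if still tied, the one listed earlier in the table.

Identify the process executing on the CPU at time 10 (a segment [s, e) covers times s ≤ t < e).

P1

Schedule: | idle 0-1 | P1 1-5 | P2 5-9 | P1 9-13 | P3 13-17 | P4 17-21 | P2 21-23 | P5 23-26 | P1 26-29 | P3 29-30 |
Completion: P1=29  P2=23  P3=30  P4=21  P5=26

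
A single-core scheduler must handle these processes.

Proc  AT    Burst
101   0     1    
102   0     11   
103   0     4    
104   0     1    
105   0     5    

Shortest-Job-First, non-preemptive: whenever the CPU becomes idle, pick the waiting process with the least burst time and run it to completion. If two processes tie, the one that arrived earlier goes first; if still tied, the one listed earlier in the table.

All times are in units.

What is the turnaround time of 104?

Schedule: | 101 0-1 | 104 1-2 | 103 2-6 | 105 6-11 | 102 11-22 |
Completion: 101=1  102=22  103=6  104=2  105=11
Turnaround(104) = completion − arrival = 2 − 0 = 2

2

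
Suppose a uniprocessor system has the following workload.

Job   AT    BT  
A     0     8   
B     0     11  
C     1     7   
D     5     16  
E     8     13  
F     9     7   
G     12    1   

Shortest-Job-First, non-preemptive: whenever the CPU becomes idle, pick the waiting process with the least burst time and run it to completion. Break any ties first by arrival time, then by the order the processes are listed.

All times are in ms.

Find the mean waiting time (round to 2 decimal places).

Schedule: | A 0-8 | C 8-15 | G 15-16 | F 16-23 | B 23-34 | E 34-47 | D 47-63 |
Completion: A=8  B=34  C=15  D=63  E=47  F=23  G=16
Turnaround (C−A): A=8  B=34  C=14  D=58  E=39  F=14  G=4
Waiting times: A=0, B=23, C=7, D=42, E=26, F=7, G=3
Average waiting = (0+23+7+42+26+7+3) / 7 = 108/7 = 15.43

15.43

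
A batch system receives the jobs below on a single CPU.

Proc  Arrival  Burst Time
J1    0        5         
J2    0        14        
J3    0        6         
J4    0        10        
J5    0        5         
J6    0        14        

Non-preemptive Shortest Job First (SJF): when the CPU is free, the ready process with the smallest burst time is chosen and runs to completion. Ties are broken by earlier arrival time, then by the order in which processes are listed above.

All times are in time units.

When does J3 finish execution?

16

Schedule: | J1 0-5 | J5 5-10 | J3 10-16 | J4 16-26 | J2 26-40 | J6 40-54 |
Completion: J1=5  J2=40  J3=16  J4=26  J5=10  J6=54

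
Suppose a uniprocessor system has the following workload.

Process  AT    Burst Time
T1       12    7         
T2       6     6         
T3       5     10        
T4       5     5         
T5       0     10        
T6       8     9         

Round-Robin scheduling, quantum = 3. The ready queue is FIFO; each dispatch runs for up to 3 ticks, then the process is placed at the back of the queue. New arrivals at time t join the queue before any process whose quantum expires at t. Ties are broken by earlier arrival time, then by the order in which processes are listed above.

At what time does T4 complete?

Schedule: | T5 0-6 | T3 6-9 | T4 9-12 | T2 12-15 | T5 15-18 | T6 18-21 | T3 21-24 | T1 24-27 | T4 27-29 | T2 29-32 | T5 32-33 | T6 33-36 | T3 36-39 | T1 39-42 | T6 42-45 | T3 45-46 | T1 46-47 |
Completion: T1=47  T2=32  T3=46  T4=29  T5=33  T6=45
Turnaround (C−A): T1=35  T2=26  T3=41  T4=24  T5=33  T6=37

29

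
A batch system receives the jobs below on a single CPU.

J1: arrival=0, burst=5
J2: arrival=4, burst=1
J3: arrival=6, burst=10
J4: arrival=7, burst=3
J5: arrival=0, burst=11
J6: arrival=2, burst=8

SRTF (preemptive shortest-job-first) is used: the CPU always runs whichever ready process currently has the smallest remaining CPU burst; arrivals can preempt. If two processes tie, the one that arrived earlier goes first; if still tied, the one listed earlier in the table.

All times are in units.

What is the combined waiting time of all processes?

46

Schedule: | J1 0-5 | J2 5-6 | J6 6-7 | J4 7-10 | J6 10-17 | J3 17-27 | J5 27-38 |
Completion: J1=5  J2=6  J3=27  J4=10  J5=38  J6=17
Turnaround (C−A): J1=5  J2=2  J3=21  J4=3  J5=38  J6=15
Waiting = turnaround − burst: J1=0, J2=1, J3=11, J4=0, J5=27, J6=7
Total waiting = 0 + 1 + 11 + 0 + 27 + 7 = 46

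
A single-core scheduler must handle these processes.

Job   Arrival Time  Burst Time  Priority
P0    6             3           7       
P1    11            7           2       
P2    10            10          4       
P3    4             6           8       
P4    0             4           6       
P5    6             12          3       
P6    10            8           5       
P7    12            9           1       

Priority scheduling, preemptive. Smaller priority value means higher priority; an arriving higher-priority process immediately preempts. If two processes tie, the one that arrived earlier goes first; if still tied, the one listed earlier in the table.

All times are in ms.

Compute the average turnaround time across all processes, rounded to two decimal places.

Timeline: | P4 0-4 | P3 4-6 | P5 6-11 | P1 11-12 | P7 12-21 | P1 21-27 | P5 27-34 | P2 34-44 | P6 44-52 | P0 52-55 | P3 55-59 |
Completion: P0=55  P1=27  P2=44  P3=59  P4=4  P5=34  P6=52  P7=21
Turnaround times: P0=49, P1=16, P2=34, P3=55, P4=4, P5=28, P6=42, P7=9
Average turnaround = (49+16+34+55+4+28+42+9) / 8 = 237/8 = 29.63

29.63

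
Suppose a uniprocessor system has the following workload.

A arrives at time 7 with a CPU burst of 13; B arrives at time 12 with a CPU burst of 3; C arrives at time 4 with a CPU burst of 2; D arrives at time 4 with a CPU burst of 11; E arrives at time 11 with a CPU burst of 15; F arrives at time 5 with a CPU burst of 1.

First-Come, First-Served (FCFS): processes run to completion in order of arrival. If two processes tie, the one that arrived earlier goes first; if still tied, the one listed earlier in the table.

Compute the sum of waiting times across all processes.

79

Gantt: | idle 0-4 | C 4-6 | D 6-17 | F 17-18 | A 18-31 | E 31-46 | B 46-49 |
Completion: A=31  B=49  C=6  D=17  E=46  F=18
Waiting = turnaround − burst: A=11, B=34, C=0, D=2, E=20, F=12
Total waiting = 11 + 34 + 0 + 2 + 20 + 12 = 79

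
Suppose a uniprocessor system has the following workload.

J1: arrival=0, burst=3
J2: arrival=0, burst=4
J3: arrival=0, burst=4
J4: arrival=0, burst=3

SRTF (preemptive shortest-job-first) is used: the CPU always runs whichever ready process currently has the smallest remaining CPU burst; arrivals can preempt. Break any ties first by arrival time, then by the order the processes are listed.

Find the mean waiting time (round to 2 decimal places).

4.75

Timeline: | J1 0-3 | J4 3-6 | J2 6-10 | J3 10-14 |
Completion: J1=3  J2=10  J3=14  J4=6
Waiting times: J1=0, J2=6, J3=10, J4=3
Average waiting = (0+6+10+3) / 4 = 19/4 = 4.75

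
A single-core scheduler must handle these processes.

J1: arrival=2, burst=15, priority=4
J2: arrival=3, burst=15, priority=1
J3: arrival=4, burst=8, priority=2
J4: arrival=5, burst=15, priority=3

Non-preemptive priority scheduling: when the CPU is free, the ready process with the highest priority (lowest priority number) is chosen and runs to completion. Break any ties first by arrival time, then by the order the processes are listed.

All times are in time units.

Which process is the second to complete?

Gantt: | idle 0-2 | J1 2-17 | J2 17-32 | J3 32-40 | J4 40-55 |
Completion: J1=17  J2=32  J3=40  J4=55
Turnaround (C−A): J1=15  J2=29  J3=36  J4=50
Finish order: J1 → J2 → J3 → J4

J2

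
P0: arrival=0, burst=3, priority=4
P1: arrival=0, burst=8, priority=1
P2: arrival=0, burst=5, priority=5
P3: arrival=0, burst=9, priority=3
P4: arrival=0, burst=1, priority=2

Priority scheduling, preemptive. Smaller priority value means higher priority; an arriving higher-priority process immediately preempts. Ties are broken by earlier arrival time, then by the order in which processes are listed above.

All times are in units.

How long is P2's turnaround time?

Schedule: | P1 0-8 | P4 8-9 | P3 9-18 | P0 18-21 | P2 21-26 |
Completion: P0=21  P1=8  P2=26  P3=18  P4=9
Turnaround(P2) = completion − arrival = 26 − 0 = 26

26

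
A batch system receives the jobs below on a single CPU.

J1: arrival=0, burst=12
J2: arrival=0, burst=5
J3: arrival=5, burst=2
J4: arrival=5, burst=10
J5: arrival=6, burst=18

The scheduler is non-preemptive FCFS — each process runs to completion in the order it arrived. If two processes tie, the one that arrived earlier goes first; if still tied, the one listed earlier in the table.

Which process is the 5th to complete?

Schedule: | J1 0-12 | J2 12-17 | J3 17-19 | J4 19-29 | J5 29-47 |
Completion: J1=12  J2=17  J3=19  J4=29  J5=47
Turnaround (C−A): J1=12  J2=17  J3=14  J4=24  J5=41
Finish order: J1 → J2 → J3 → J4 → J5

J5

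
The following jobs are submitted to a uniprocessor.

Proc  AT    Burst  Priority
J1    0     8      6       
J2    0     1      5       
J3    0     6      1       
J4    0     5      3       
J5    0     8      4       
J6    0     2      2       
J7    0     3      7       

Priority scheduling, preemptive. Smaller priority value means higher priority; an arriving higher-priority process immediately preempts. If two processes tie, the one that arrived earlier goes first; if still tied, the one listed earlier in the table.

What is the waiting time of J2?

Timeline: | J3 0-6 | J6 6-8 | J4 8-13 | J5 13-21 | J2 21-22 | J1 22-30 | J7 30-33 |
Completion: J1=30  J2=22  J3=6  J4=13  J5=21  J6=8  J7=33
Turnaround (C−A): J1=30  J2=22  J3=6  J4=13  J5=21  J6=8  J7=33
Waiting(J2) = turnaround − burst = 22 − 1 = 21

21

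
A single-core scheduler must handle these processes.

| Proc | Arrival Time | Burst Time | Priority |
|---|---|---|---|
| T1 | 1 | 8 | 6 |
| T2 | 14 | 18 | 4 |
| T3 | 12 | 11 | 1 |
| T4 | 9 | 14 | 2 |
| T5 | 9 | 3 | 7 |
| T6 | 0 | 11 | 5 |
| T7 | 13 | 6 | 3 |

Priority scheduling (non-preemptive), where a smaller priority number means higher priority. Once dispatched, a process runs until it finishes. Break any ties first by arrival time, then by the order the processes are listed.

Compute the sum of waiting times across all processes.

Gantt: | T6 0-11 | T4 11-25 | T3 25-36 | T7 36-42 | T2 42-60 | T1 60-68 | T5 68-71 |
Completion: T1=68  T2=60  T3=36  T4=25  T5=71  T6=11  T7=42
Turnaround (C−A): T1=67  T2=46  T3=24  T4=16  T5=62  T6=11  T7=29
Waiting = turnaround − burst: T1=59, T2=28, T3=13, T4=2, T5=59, T6=0, T7=23
Total waiting = 59 + 28 + 13 + 2 + 59 + 0 + 23 = 184

184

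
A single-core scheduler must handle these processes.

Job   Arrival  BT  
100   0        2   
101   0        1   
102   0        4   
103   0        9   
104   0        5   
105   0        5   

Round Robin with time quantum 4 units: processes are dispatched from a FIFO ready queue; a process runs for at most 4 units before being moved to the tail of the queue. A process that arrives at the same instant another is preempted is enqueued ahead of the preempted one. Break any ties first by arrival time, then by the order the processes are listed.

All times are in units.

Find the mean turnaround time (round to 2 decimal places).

14.50

Gantt: | 100 0-2 | 101 2-3 | 102 3-7 | 103 7-11 | 104 11-15 | 105 15-19 | 103 19-23 | 104 23-24 | 105 24-25 | 103 25-26 |
Completion: 100=2  101=3  102=7  103=26  104=24  105=25
Turnaround (C−A): 100=2  101=3  102=7  103=26  104=24  105=25
Turnaround times: 100=2, 101=3, 102=7, 103=26, 104=24, 105=25
Average turnaround = (2+3+7+26+24+25) / 6 = 87/6 = 14.50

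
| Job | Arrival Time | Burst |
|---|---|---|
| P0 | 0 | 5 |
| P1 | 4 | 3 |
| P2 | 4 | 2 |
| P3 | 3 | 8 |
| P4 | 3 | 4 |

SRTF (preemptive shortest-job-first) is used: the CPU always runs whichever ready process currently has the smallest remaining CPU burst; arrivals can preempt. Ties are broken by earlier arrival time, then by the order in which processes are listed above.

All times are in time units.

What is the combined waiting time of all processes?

22

Timeline: | P0 0-5 | P2 5-7 | P1 7-10 | P4 10-14 | P3 14-22 |
Completion: P0=5  P1=10  P2=7  P3=22  P4=14
Waiting = turnaround − burst: P0=0, P1=3, P2=1, P3=11, P4=7
Total waiting = 0 + 3 + 1 + 11 + 7 = 22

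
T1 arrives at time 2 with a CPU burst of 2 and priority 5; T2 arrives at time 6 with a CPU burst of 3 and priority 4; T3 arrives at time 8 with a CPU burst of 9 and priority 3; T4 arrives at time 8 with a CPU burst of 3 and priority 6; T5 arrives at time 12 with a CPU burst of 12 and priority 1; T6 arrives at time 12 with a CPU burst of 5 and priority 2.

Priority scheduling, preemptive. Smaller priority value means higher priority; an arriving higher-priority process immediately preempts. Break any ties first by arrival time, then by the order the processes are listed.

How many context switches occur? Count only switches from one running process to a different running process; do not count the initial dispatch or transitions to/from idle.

6

Gantt: | idle 0-2 | T1 2-4 | idle 4-6 | T2 6-8 | T3 8-12 | T5 12-24 | T6 24-29 | T3 29-34 | T2 34-35 | T4 35-38 |
Completion: T1=4  T2=35  T3=34  T4=38  T5=24  T6=29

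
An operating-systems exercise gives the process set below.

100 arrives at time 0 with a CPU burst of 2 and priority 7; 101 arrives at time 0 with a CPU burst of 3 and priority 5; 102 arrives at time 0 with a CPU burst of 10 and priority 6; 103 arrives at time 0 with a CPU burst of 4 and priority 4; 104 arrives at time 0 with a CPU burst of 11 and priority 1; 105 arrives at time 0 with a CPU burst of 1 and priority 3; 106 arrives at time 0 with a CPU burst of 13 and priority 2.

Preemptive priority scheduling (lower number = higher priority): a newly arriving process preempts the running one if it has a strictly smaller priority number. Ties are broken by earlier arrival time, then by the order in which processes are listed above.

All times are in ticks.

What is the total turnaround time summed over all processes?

Schedule: | 104 0-11 | 106 11-24 | 105 24-25 | 103 25-29 | 101 29-32 | 102 32-42 | 100 42-44 |
Completion: 100=44  101=32  102=42  103=29  104=11  105=25  106=24
Turnaround (C−A): 100=44  101=32  102=42  103=29  104=11  105=25  106=24
Turnaround = completion − arrival: 100=44, 101=32, 102=42, 103=29, 104=11, 105=25, 106=24
Total turnaround = 44 + 32 + 42 + 29 + 11 + 25 + 24 = 207

207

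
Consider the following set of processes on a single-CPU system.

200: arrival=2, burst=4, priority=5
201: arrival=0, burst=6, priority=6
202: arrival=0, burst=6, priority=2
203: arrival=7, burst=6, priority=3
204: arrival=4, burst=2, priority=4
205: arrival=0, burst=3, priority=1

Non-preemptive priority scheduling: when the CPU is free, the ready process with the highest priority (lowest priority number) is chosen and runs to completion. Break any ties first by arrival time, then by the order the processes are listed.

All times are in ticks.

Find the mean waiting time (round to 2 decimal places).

8.67

Schedule: | 205 0-3 | 202 3-9 | 203 9-15 | 204 15-17 | 200 17-21 | 201 21-27 |
Completion: 200=21  201=27  202=9  203=15  204=17  205=3
Waiting times: 200=15, 201=21, 202=3, 203=2, 204=11, 205=0
Average waiting = (15+21+3+2+11+0) / 6 = 52/6 = 8.67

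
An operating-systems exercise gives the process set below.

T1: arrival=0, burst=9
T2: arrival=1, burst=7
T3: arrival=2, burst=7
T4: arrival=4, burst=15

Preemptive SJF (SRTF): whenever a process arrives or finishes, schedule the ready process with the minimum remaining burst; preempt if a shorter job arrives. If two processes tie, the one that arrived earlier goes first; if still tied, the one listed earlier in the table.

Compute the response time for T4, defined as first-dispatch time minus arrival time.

Timeline: | T1 0-1 | T2 1-8 | T3 8-15 | T1 15-23 | T4 23-38 |
Completion: T1=23  T2=8  T3=15  T4=38
Response(T4) = first start − arrival = 23 − 4 = 19

19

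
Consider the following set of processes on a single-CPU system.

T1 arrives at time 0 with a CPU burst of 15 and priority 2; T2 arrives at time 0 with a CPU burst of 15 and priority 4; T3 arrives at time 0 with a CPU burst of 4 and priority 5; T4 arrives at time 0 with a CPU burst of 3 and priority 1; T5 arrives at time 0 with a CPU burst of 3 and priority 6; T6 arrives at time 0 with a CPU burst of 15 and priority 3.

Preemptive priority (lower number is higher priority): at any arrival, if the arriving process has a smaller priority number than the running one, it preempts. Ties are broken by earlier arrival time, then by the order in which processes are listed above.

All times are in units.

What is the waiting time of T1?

3

Schedule: | T4 0-3 | T1 3-18 | T6 18-33 | T2 33-48 | T3 48-52 | T5 52-55 |
Completion: T1=18  T2=48  T3=52  T4=3  T5=55  T6=33
Turnaround (C−A): T1=18  T2=48  T3=52  T4=3  T5=55  T6=33
Waiting(T1) = turnaround − burst = 18 − 15 = 3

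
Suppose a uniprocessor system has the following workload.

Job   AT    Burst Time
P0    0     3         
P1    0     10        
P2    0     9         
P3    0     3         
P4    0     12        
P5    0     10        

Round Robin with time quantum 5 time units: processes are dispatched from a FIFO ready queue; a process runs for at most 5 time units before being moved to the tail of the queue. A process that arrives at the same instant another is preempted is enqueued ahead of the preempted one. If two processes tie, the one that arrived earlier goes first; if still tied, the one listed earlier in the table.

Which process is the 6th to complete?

P4

Gantt: | P0 0-3 | P1 3-8 | P2 8-13 | P3 13-16 | P4 16-21 | P5 21-26 | P1 26-31 | P2 31-35 | P4 35-40 | P5 40-45 | P4 45-47 |
Completion: P0=3  P1=31  P2=35  P3=16  P4=47  P5=45
Turnaround (C−A): P0=3  P1=31  P2=35  P3=16  P4=47  P5=45
Finish order: P0 → P3 → P1 → P2 → P5 → P4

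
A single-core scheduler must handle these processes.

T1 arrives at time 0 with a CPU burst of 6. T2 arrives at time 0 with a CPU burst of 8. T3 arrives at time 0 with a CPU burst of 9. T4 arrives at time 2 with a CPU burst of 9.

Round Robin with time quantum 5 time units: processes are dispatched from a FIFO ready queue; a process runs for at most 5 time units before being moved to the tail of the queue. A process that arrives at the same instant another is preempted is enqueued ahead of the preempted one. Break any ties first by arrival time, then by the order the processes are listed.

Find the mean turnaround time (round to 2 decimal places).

25.75

Schedule: | T1 0-5 | T2 5-10 | T3 10-15 | T4 15-20 | T1 20-21 | T2 21-24 | T3 24-28 | T4 28-32 |
Completion: T1=21  T2=24  T3=28  T4=32
Turnaround (C−A): T1=21  T2=24  T3=28  T4=30
Turnaround times: T1=21, T2=24, T3=28, T4=30
Average turnaround = (21+24+28+30) / 4 = 103/4 = 25.75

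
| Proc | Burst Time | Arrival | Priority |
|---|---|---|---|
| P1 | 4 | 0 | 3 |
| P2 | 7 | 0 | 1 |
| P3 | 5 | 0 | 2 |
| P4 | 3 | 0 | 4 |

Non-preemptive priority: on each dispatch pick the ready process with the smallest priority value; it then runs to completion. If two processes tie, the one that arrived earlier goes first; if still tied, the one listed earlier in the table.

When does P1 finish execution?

Schedule: | P2 0-7 | P3 7-12 | P1 12-16 | P4 16-19 |
Completion: P1=16  P2=7  P3=12  P4=19

16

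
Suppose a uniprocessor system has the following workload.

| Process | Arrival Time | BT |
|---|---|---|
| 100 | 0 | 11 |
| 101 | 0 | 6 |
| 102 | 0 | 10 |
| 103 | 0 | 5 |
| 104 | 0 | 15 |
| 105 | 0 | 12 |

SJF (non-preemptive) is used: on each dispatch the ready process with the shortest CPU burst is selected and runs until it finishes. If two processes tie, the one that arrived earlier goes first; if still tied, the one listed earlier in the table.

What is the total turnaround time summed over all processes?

172

Timeline: | 103 0-5 | 101 5-11 | 102 11-21 | 100 21-32 | 105 32-44 | 104 44-59 |
Completion: 100=32  101=11  102=21  103=5  104=59  105=44
Turnaround (C−A): 100=32  101=11  102=21  103=5  104=59  105=44
Turnaround = completion − arrival: 100=32, 101=11, 102=21, 103=5, 104=59, 105=44
Total turnaround = 32 + 11 + 21 + 5 + 59 + 44 = 172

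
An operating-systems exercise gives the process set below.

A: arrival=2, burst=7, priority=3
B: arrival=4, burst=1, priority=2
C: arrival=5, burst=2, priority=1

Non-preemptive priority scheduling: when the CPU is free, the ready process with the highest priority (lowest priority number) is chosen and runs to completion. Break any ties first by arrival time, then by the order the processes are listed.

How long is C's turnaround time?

6

Gantt: | idle 0-2 | A 2-9 | C 9-11 | B 11-12 |
Completion: A=9  B=12  C=11
Turnaround(C) = completion − arrival = 11 − 5 = 6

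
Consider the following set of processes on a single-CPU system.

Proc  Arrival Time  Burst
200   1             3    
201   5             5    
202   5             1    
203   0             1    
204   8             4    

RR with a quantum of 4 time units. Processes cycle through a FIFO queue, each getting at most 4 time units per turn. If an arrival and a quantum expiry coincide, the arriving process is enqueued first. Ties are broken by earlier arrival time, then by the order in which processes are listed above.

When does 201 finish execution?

Schedule: | 203 0-1 | 200 1-4 | idle 4-5 | 201 5-9 | 202 9-10 | 204 10-14 | 201 14-15 |
Completion: 200=4  201=15  202=10  203=1  204=14
Turnaround (C−A): 200=3  201=10  202=5  203=1  204=6

15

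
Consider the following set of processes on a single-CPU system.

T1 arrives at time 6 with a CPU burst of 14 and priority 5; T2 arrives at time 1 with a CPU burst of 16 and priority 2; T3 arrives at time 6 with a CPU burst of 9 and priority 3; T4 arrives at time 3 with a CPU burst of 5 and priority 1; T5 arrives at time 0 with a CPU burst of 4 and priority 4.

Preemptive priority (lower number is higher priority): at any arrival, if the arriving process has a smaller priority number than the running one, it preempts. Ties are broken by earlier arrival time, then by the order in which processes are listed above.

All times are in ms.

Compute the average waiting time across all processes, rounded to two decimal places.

15.80

Schedule: | T5 0-1 | T2 1-3 | T4 3-8 | T2 8-22 | T3 22-31 | T5 31-34 | T1 34-48 |
Completion: T1=48  T2=22  T3=31  T4=8  T5=34
Waiting times: T1=28, T2=5, T3=16, T4=0, T5=30
Average waiting = (28+5+16+0+30) / 5 = 79/5 = 15.80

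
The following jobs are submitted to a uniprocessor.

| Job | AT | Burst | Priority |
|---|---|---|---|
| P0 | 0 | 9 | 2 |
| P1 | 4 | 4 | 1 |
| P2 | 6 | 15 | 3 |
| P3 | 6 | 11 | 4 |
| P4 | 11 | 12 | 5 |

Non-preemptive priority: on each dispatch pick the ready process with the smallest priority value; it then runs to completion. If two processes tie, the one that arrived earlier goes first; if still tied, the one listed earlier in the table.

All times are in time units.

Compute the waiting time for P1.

Timeline: | P0 0-9 | P1 9-13 | P2 13-28 | P3 28-39 | P4 39-51 |
Completion: P0=9  P1=13  P2=28  P3=39  P4=51
Waiting(P1) = turnaround − burst = 9 − 4 = 5

5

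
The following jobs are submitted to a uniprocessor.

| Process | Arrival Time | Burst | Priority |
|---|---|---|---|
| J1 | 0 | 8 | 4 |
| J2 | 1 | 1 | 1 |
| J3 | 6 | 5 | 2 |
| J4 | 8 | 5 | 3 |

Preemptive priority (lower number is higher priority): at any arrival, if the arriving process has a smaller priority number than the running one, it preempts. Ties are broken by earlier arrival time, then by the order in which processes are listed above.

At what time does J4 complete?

Timeline: | J1 0-1 | J2 1-2 | J1 2-6 | J3 6-11 | J4 11-16 | J1 16-19 |
Completion: J1=19  J2=2  J3=11  J4=16
Turnaround (C−A): J1=19  J2=1  J3=5  J4=8

16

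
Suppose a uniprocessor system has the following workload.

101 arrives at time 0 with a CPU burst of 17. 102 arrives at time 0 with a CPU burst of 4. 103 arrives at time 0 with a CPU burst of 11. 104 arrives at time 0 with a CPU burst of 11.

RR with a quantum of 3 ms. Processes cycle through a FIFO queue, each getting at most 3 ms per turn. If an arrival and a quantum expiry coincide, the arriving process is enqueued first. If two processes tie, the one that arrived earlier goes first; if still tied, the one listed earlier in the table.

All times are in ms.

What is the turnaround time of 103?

36

Timeline: | 101 0-3 | 102 3-6 | 103 6-9 | 104 9-12 | 101 12-15 | 102 15-16 | 103 16-19 | 104 19-22 | 101 22-25 | 103 25-28 | 104 28-31 | 101 31-34 | 103 34-36 | 104 36-38 | 101 38-43 |
Completion: 101=43  102=16  103=36  104=38
Turnaround(103) = completion − arrival = 36 − 0 = 36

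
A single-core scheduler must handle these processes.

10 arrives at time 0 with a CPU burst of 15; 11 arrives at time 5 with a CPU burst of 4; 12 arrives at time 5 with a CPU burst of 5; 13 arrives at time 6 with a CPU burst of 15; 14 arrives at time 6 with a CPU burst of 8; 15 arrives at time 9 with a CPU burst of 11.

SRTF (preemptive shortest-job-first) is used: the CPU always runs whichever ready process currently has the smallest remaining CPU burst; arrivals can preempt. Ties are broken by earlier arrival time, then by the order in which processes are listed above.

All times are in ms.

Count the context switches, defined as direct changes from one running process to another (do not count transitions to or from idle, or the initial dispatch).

Timeline: | 10 0-5 | 11 5-9 | 12 9-14 | 14 14-22 | 10 22-32 | 15 32-43 | 13 43-58 |
Completion: 10=32  11=9  12=14  13=58  14=22  15=43
Turnaround (C−A): 10=32  11=4  12=9  13=52  14=16  15=34

6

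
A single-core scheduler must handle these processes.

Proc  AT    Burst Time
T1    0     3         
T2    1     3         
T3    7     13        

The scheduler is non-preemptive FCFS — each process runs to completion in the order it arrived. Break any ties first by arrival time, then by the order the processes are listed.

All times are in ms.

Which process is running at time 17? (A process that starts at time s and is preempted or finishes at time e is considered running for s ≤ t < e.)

Gantt: | T1 0-3 | T2 3-6 | idle 6-7 | T3 7-20 |
Completion: T1=3  T2=6  T3=20

T3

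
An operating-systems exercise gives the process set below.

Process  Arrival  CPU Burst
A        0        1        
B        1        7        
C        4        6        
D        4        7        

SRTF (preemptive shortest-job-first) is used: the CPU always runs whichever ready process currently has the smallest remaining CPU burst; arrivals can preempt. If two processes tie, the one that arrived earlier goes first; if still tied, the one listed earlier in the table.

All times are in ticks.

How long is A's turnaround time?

Timeline: | A 0-1 | B 1-8 | C 8-14 | D 14-21 |
Completion: A=1  B=8  C=14  D=21
Turnaround(A) = completion − arrival = 1 − 0 = 1

1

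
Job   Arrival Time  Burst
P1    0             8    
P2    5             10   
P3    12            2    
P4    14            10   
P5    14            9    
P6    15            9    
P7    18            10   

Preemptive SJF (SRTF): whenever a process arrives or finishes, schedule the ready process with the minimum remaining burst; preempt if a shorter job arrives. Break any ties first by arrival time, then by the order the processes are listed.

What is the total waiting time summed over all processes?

Schedule: | P1 0-8 | P2 8-12 | P3 12-14 | P2 14-20 | P5 20-29 | P6 29-38 | P4 38-48 | P7 48-58 |
Completion: P1=8  P2=20  P3=14  P4=48  P5=29  P6=38  P7=58
Turnaround (C−A): P1=8  P2=15  P3=2  P4=34  P5=15  P6=23  P7=40
Waiting = turnaround − burst: P1=0, P2=5, P3=0, P4=24, P5=6, P6=14, P7=30
Total waiting = 0 + 5 + 0 + 24 + 6 + 14 + 30 = 79

79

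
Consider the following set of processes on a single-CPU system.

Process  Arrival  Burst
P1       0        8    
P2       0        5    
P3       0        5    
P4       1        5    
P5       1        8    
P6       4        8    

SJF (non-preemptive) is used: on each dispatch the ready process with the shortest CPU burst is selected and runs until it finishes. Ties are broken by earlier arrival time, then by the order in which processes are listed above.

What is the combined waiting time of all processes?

78

Schedule: | P2 0-5 | P3 5-10 | P4 10-15 | P1 15-23 | P5 23-31 | P6 31-39 |
Completion: P1=23  P2=5  P3=10  P4=15  P5=31  P6=39
Turnaround (C−A): P1=23  P2=5  P3=10  P4=14  P5=30  P6=35
Waiting = turnaround − burst: P1=15, P2=0, P3=5, P4=9, P5=22, P6=27
Total waiting = 15 + 0 + 5 + 9 + 22 + 27 = 78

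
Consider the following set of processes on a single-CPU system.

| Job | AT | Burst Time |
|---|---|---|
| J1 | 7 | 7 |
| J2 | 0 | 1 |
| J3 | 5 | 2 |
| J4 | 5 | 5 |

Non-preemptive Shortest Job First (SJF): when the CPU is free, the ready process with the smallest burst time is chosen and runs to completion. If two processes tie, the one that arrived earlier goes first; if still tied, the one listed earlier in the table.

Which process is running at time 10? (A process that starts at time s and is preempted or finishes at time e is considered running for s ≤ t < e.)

J4

Timeline: | J2 0-1 | idle 1-5 | J3 5-7 | J4 7-12 | J1 12-19 |
Completion: J1=19  J2=1  J3=7  J4=12
Turnaround (C−A): J1=12  J2=1  J3=2  J4=7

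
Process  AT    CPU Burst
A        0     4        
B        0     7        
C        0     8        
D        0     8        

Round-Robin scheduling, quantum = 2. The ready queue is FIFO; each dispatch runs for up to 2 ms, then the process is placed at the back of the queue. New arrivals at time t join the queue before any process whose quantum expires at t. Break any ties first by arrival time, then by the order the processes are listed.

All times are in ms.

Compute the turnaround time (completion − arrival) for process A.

Schedule: | A 0-2 | B 2-4 | C 4-6 | D 6-8 | A 8-10 | B 10-12 | C 12-14 | D 14-16 | B 16-18 | C 18-20 | D 20-22 | B 22-23 | C 23-25 | D 25-27 |
Completion: A=10  B=23  C=25  D=27
Turnaround (C−A): A=10  B=23  C=25  D=27
Turnaround(A) = completion − arrival = 10 − 0 = 10

10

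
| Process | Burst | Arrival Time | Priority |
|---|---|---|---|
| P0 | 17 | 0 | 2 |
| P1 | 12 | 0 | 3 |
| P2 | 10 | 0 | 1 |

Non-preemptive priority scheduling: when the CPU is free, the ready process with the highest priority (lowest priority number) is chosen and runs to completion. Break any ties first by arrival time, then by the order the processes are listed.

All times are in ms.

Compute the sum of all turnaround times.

Timeline: | P2 0-10 | P0 10-27 | P1 27-39 |
Completion: P0=27  P1=39  P2=10
Turnaround (C−A): P0=27  P1=39  P2=10
Turnaround = completion − arrival: P0=27, P1=39, P2=10
Total turnaround = 27 + 39 + 10 = 76

76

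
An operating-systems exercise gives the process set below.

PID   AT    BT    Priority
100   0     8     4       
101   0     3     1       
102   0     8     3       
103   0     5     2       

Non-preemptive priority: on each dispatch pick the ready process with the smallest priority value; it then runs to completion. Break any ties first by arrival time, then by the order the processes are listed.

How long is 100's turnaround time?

24

Gantt: | 101 0-3 | 103 3-8 | 102 8-16 | 100 16-24 |
Completion: 100=24  101=3  102=16  103=8
Turnaround (C−A): 100=24  101=3  102=16  103=8
Turnaround(100) = completion − arrival = 24 − 0 = 24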